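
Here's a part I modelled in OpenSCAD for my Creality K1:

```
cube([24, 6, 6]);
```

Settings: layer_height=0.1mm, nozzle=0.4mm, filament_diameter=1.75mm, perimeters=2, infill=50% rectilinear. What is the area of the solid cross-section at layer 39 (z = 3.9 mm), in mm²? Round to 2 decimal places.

At z = 3.9 mm: the cube (footprint 24×6) is included at this height (area 144.00 mm²). Overall, the cross-section is a single solid region. Net area = 144.00 mm².

144.00 mm²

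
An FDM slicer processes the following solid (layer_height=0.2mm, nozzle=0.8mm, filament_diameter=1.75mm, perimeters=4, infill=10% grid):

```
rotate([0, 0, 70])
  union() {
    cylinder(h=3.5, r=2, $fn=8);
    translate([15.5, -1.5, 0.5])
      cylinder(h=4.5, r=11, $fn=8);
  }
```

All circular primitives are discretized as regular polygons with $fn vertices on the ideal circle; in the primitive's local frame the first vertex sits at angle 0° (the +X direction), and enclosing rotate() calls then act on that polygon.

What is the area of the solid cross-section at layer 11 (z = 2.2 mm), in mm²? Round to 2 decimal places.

353.55 mm²

At z = 2.2 mm: the r=2 cylinder gives a regular 8-gon of circumradius 2 (constant along its height) (area = (8/2)·2.000²·sin(360°/8) = 11.31 mm²); the r=11 cylinder at (15.5, -1.5) gives a regular 8-gon of circumradius 11 (constant along its height) (area = (8/2)·11.000²·sin(360°/8) = 342.24 mm²); Taking the union: the 2 present regions are separate (no shared area or edge), so areas and boundary lengths simply add and each stays a separate island — area = 353.55 mm²; (rotated 70° about Z; rotation is an isometry so areas/perimeters/island counts are preserved). Overall, the cross-section has 2 separate islands. Net area = 353.55 mm².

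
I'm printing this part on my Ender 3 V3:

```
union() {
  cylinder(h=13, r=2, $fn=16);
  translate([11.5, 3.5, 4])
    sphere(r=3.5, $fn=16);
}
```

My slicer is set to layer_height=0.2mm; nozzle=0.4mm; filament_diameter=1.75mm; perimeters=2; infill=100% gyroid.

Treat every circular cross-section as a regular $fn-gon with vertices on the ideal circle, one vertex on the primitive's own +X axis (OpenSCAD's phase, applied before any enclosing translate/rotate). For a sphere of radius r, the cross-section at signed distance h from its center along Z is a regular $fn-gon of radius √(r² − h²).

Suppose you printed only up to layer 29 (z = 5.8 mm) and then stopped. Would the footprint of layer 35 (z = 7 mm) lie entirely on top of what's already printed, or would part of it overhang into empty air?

entirely on top

Compare the two slices. At z = 5.8: the cylinder: section is a regular 16-gon, circumradius r=2 (area = (16/2)·2.000²·sin(360°/16) = 12.25 mm²); the sphere at (11.5, 3.5): section is a regular 16-gon, circumradius = √(r²−h²) = √(3.5²−1.8²) = 3.002 (area = (16/2)·3.002²·sin(360°/16) = 27.58 mm²); Merging all regions: the 2 present regions are separate (no shared area or edge), so areas and boundary lengths simply add and each stays a separate island — area = 39.83 mm². At z = 7: the r=2 cylinder gives a regular 16-gon of circumradius 2 (constant along its height) (area = (16/2)·2.000²·sin(360°/16) = 12.25 mm²); the r=3.5 sphere at (11.5, 3.5) contributes a regular 16-gon of circumradius √(3.5²−3²) = 1.803 (area = (16/2)·1.803²·sin(360°/16) = 9.95 mm²); Taking the union: the 2 present regions are separate (no shared area or edge), so areas and boundary lengths simply add and each stays a separate island — area = 22.20 mm². Checking containment: the cross-section at z = 7 is a subset of the cross-section at z = 5.8.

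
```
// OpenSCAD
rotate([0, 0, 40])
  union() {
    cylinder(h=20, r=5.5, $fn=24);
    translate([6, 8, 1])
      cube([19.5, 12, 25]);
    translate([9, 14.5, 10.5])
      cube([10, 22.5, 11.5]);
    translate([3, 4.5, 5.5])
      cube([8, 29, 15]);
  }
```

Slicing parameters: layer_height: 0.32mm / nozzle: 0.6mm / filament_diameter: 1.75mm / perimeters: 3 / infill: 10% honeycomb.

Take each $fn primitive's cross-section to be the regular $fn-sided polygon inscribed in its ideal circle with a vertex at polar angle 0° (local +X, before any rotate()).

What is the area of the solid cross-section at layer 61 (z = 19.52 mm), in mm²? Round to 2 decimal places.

642.95 mm²

At z = 19.52 mm: the cylinder: section is a regular 24-gon, circumradius r=5.5 (area = (24/2)·5.500²·sin(360°/24) = 93.95 mm²); the 19.5×12 cube at (6, 8) contributes its full rectangle (area 234.00 mm²); the cube at (9, 14.5) (footprint 10×22.5) is included at this height (area 225.00 mm²); the cube at (3, 4.5) (footprint 8×29) is included at this height (area 232.00 mm²); Taking the union: the regions partially overlap — summed areas 784.95 mm² minus the doubly-counted overlap 142.00 mm² gives 642.95 mm² — area = 642.95 mm²; (rotated 40° about Z; rotation is an isometry so areas/perimeters/island counts are preserved). Overall, the cross-section is a single solid region. Net area = 642.95 mm².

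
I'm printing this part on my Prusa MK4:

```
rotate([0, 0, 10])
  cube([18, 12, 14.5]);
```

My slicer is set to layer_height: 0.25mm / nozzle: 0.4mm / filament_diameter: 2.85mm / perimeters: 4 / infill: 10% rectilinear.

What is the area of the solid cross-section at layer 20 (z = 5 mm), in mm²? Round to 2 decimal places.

216.00 mm²

At z = 5 mm: the 18×12 cube contributes its full rectangle (area 216.00 mm²); (rotated 10° about Z; rotation is an isometry so areas/perimeters/island counts are preserved). Overall, the cross-section is a single solid region. Net area = 216.00 mm².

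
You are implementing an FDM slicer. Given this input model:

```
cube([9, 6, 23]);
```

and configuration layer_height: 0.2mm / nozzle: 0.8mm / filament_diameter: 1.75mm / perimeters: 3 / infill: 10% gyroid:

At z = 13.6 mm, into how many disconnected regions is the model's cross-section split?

At z = 13.6 mm: the cube is present — its section is the full 9×6 rectangle. The result has 1 disconnected region.

1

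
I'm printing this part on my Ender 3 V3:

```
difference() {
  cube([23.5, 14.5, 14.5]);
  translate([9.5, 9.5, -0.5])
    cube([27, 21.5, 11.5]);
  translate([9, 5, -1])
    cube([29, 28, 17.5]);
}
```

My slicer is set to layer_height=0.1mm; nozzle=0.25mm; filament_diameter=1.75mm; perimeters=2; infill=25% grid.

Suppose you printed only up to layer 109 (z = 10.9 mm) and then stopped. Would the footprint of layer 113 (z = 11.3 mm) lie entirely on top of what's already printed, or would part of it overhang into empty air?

entirely on top

Compare the two slices. At z = 10.9: the 23.5×14.5 cube contributes its full rectangle (area 340.75 mm²); the cube at (9.5, 9.5) is present — its section is the full 27×21.5 rectangle (area 580.50 mm²); the 29×28 cube at (9, 5) contributes its full rectangle (area 812.00 mm²); After the difference (first − rest): starting from the 23.5×14.5 cube (340.75 mm²), the 27×21.5 cube at (9.5, 9.5) partially overlaps it — only the 70.00 mm² overlap (of its 580.50 mm²) is removed, clipping the outline; the 29×28 cube at (9, 5) partially overlaps it — only the 67.75 mm² overlap (of its 812.00 mm²) is removed, clipping the outline — area = 203.00 mm². At z = 11.3: the cube (footprint 23.5×14.5) is included at this height (area 340.75 mm²); the cube at (9.5, 9.5) does not reach this height (z outside [-0.5, 11]); the 29×28 cube at (9, 5) contributes its full rectangle (area 812.00 mm²); Subtracting the remaining from the first: starting from the 23.5×14.5 cube (340.75 mm²), the 29×28 cube at (9, 5) partially overlaps it — only the 137.75 mm² overlap (of its 812.00 mm²) is removed, clipping the outline — area = 203.00 mm². Checking containment: the cross-section at z = 11.3 is a subset of the cross-section at z = 10.9.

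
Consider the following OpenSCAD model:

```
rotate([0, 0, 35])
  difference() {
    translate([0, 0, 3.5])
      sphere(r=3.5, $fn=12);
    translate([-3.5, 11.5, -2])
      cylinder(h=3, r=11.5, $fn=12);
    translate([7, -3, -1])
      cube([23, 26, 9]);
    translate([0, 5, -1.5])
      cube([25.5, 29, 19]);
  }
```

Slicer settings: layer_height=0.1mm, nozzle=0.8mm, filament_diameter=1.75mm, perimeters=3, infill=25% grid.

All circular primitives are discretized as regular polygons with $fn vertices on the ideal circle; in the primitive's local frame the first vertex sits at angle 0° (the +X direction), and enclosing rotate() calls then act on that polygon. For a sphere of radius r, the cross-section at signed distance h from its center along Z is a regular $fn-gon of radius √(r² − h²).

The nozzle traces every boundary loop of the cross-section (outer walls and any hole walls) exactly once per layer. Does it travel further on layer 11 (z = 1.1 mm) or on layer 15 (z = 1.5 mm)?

Layer 11 (z = 1.1): the r=3.5 sphere slices to a regular 12-gon of circumradius 2.548 (√(r²−h²) with h=2.4 from center) (perimeter = 2·12·2.548·sin(180°/12) = 15.82 mm); the cylinder at (-3.5, 11.5) does not reach this height (z outside [-2, 1]); the cube at (7, -3) is present — its section is the full 23×26 rectangle (perimeter 98.00 mm); the cube at (0, 5) is present — its section is the full 25.5×29 rectangle (perimeter 109.00 mm); Subtracting the remaining from the first: starting from the r=3.5 sphere, the 23×26 cube at (7, -3) misses the remaining region (no effect); the 25.5×29 cube at (0, 5) misses the remaining region (no effect) — boundary = 15.82 mm; (rotated 35° about Z; rotation is an isometry so areas/perimeters/island counts are preserved). So its perimeter = 15.82 mm. Layer 15 (z = 1.5): the r=3.5 sphere slices to a regular 12-gon of circumradius 2.872 (√(r²−h²) with h=2 from center) (perimeter = 2·12·2.872·sin(180°/12) = 17.84 mm); the cylinder at (-3.5, 11.5) does not reach this height (z outside [-2, 1]); the 23×26 cube at (7, -3) contributes its full rectangle (perimeter 98.00 mm); the 25.5×29 cube at (0, 5) contributes its full rectangle (perimeter 109.00 mm); Taking the first minus the rest: starting from the r=3.5 sphere, the 23×26 cube at (7, -3) misses the remaining region (no effect); the 25.5×29 cube at (0, 5) misses the remaining region (no effect) — boundary = 17.84 mm; (rotated 35° about Z; rotation is an isometry so areas/perimeters/island counts are preserved). So its perimeter = 17.84 mm. Layer 15 is larger (17.84 vs 15.82 mm).

layer 15 (z = 1.5 mm)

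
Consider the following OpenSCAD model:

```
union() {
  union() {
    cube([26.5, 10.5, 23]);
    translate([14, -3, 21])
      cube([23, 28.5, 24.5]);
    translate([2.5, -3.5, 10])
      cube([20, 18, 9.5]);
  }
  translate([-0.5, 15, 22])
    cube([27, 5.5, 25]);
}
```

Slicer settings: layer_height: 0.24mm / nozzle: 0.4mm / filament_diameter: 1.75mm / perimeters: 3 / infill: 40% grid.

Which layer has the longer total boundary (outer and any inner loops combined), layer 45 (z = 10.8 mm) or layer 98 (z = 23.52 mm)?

layer 98 (z = 23.52 mm)

Layer 45 (z = 10.8): the cube is present — its section is the full 26.5×10.5 rectangle (perimeter 74.00 mm); the cube at (14, -3) is absent (z outside [21, 45.5]); the cube at (2.5, -3.5) is present — its section is the full 20×18 rectangle (perimeter 76.00 mm); Merging all regions: the regions partially overlap (shared area 210.00 mm²), so the edge portions inside another operand are dropped and the merged outline is re-measured after clipping — boundary = 89.00 mm; the cube at (-0.5, 15) is absent (z outside [22, 47]); Combining (union): only that combined region is present, so the union is just that shape — boundary = 89.00 mm. So its perimeter = 89.00 mm. Layer 98 (z = 23.52): the cube does not reach this height (z outside [0, 23]); the cube at (14, -3) (footprint 23×28.5) is included at this height (perimeter 103.00 mm); the cube at (2.5, -3.5) is absent (z outside [10, 19.5]); Merging all regions: only the 23×28.5 cube at (14, -3) is present, so the union is just that shape — boundary = 103.00 mm; the cube at (-0.5, 15) is present — its section is the full 27×5.5 rectangle (perimeter 65.00 mm); Taking the union: the regions partially overlap (shared area 68.75 mm²), so the edge portions inside another operand are dropped and the merged outline is re-measured after clipping — boundary = 132.00 mm. So its perimeter = 132.00 mm. Layer 98 is larger (132.00 vs 89.00 mm).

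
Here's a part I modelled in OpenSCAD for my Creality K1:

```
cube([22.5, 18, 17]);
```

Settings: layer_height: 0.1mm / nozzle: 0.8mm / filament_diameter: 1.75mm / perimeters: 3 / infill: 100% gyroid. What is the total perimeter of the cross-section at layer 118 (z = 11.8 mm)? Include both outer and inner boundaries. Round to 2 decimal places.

At z = 11.8 mm: the cube is present — its section is the full 22.5×18 rectangle (perimeter 81.00 mm). Overall, the cross-section is a single solid region. Total boundary length (outer) = 81.00 mm.

81.00 mm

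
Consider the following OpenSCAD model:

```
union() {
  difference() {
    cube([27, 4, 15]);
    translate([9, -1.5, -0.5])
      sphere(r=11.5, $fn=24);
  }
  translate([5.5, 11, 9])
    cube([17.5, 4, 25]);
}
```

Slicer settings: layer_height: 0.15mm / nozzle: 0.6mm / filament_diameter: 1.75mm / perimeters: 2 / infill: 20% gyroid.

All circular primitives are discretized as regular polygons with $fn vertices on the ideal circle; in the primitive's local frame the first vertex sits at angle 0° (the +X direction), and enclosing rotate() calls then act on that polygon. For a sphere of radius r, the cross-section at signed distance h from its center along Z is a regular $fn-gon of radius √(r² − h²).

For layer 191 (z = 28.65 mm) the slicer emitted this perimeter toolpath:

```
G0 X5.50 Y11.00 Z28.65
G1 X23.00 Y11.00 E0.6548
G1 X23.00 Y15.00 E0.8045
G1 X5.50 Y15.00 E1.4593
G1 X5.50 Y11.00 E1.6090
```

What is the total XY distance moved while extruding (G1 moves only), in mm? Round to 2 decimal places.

43.00 mm

Sum the Euclidean lengths of each G1 segment: total = 43.00 mm.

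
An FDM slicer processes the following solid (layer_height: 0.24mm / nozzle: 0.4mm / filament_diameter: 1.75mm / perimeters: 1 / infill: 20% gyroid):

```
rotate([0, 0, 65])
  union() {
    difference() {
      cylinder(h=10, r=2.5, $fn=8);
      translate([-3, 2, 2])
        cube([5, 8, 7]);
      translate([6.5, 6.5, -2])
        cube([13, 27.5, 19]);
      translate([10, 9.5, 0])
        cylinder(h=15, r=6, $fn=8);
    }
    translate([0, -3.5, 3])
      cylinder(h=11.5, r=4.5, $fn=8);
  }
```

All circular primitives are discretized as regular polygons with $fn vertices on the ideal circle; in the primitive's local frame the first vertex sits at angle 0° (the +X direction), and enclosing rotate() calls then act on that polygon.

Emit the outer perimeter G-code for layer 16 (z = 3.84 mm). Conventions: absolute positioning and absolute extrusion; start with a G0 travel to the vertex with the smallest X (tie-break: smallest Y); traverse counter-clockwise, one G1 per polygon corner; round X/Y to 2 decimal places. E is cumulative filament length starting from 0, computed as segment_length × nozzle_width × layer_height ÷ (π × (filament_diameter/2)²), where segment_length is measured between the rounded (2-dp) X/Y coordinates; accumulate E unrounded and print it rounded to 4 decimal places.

At z = 3.84 mm: the r=2.5 cylinder gives a regular 8-gon of circumradius 2.5 (constant along its height); the 5×8 cube at (-3, 2) contributes its full rectangle; the cube at (6.5, 6.5) (footprint 13×27.5) is included at this height; the r=6 cylinder at (10, 9.5) gives a regular 8-gon of circumradius 6 (constant along its height); After the difference (first − rest): starting from the r=2.5 cylinder, the 5×8 cube at (-3, 2) partially overlaps it — only the 0.60 mm² overlap (of its 40.00 mm²) is removed, clipping the outline; the 13×27.5 cube at (6.5, 6.5) misses the remaining region (no effect); the r=6 cylinder at (10, 9.5) misses the remaining region (no effect) — 1 connected region; the r=4.5 cylinder at (0, -3.5) gives a regular 8-gon of circumradius 4.5 (constant along its height); Combining (union): the regions partially overlap (shared area 11.25 mm²), so overlapping operands fuse into one piece — 1 connected region; (rotated 65° about Z; rotation is an isometry so areas/perimeters/island counts are preserved). The outline is a single polygon with 15 vertices. Extrusion per mm of travel: 0.4 × 0.24 / (π × 0.875²) = 0.039912. Accumulating E over each segment gives final E = 1.1857.

G0 X-2.35 Y-0.86 Z3.84
G1 X-1.06 Y-2.27 E0.0763
G1 X-1.02 Y-2.27 E0.0779
G1 X-1.06 Y-3.02 E0.1078
G1 X1.27 Y-5.56 E0.2454
G1 X4.71 Y-5.71 E0.3828
G1 X7.25 Y-3.38 E0.5204
G1 X7.40 Y0.06 E0.6578
G1 X5.07 Y2.60 E0.7954
G1 X1.63 Y2.75 E0.9328
G1 X1.08 Y2.24 E0.9628
G1 X1.06 Y2.27 E0.9642
G1 X-0.86 Y2.35 E1.0409
G1 X-1.30 Y1.94 E1.0649
G1 X-2.32 Y-0.25 E1.1613
G1 X-2.35 Y-0.86 E1.1857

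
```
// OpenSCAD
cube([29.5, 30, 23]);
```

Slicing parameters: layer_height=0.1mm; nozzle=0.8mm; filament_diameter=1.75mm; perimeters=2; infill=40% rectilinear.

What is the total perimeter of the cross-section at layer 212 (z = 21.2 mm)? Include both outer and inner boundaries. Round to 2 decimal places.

119.00 mm

At z = 21.2 mm: the cube is present — its section is the full 29.5×30 rectangle (perimeter 119.00 mm). Overall, the cross-section is a single solid region. Total boundary length (outer) = 119.00 mm.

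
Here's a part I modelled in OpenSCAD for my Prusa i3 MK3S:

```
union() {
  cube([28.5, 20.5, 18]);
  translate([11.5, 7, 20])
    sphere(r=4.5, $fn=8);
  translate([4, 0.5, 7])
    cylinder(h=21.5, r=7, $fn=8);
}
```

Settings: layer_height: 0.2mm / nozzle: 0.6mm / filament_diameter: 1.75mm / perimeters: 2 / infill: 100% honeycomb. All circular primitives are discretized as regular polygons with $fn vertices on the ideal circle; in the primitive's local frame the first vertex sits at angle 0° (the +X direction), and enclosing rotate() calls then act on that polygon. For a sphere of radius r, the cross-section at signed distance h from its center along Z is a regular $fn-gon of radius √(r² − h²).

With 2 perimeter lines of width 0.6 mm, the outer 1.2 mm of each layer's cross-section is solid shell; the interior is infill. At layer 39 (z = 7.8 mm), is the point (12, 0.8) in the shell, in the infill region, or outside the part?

shell

At z = 7.8 mm: the 28.5×20.5 cube contributes its full rectangle; the sphere at (11.5, 7) is not intersected at this z (|z−center|=12.200 > r=4.5); the r=7 cylinder at (4, 0.5) gives a regular 8-gon of circumradius 7 (constant along its height); Taking the union: the regions partially overlap (shared area 64.78 mm²), so overlapping operands fuse into one piece — 1 connected region. Overall, the cross-section is a single solid region. The nearest boundary edge runs (28.50, 0.00)→(10.79, 0.00); distance from the point to it = 0.80 mm. The point is inside the cross-section, 0.80 mm from the nearest boundary — within the 1.2 mm shell band (2 × 0.6).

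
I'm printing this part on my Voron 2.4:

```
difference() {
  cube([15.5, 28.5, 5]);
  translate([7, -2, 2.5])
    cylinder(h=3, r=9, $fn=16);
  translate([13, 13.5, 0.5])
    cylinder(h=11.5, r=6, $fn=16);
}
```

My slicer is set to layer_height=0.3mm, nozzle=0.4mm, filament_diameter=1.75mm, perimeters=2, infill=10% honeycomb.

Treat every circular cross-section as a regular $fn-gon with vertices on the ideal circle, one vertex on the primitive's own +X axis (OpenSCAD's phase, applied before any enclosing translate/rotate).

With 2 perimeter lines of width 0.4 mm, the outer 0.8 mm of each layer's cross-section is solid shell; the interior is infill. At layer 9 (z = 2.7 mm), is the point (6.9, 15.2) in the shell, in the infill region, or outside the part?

At z = 2.7 mm: the 15.5×28.5 cube contributes its full rectangle; the cylinder at (7, -2): section is a regular 16-gon, circumradius r=9; the cylinder at (13, 13.5): section is a regular 16-gon, circumradius r=6; Taking the first minus the rest: starting from the 15.5×28.5 cube, the r=9 cylinder at (7, -2) partially overlaps it — only the 85.36 mm² overlap (of its 247.98 mm²) is removed, clipping the outline; the r=6 cylinder at (13, 13.5) partially overlaps it — only the 83.84 mm² overlap (of its 110.21 mm²) is removed, clipping the outline — 1 connected region. Overall, the cross-section is a single solid region. The nearest boundary edge runs (7.46, 15.80)→(7.00, 13.50); distance from the point to it = 0.43 mm. The point is inside the cross-section, 0.43 mm from the nearest boundary — within the 0.8 mm shell band (2 × 0.4).

shell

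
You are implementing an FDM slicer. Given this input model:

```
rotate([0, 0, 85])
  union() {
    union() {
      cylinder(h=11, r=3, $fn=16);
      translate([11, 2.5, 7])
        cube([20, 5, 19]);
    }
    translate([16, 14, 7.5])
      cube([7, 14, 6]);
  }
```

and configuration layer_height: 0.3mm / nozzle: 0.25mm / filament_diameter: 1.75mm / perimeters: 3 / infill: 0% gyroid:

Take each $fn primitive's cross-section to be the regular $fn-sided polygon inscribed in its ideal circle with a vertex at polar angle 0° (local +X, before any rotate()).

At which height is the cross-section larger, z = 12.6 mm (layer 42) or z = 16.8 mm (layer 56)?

Layer 42 (z = 12.6): the cylinder is absent (z outside [0, 11]); the 20×5 cube at (11, 2.5) contributes its full rectangle (area 100.00 mm²); Merging all regions: only the 20×5 cube at (11, 2.5) is present, so the union is just that shape — area = 100.00 mm²; the cube at (16, 14) (footprint 7×14) is included at this height (area 98.00 mm²); Taking the union: the 2 present regions are separate (no shared area or edge), so areas and boundary lengths simply add and each stays a separate island — area = 198.00 mm²; (whole slice rotated 85° about Z — lengths, areas and connectivity unchanged). So its area = 198.00 mm². Layer 56 (z = 16.8): the cylinder is not intersected at this z (z outside [0, 11]); the cube at (11, 2.5) is present — its section is the full 20×5 rectangle (area 100.00 mm²); Combining (union): only the 20×5 cube at (11, 2.5) is present, so the union is just that shape — area = 100.00 mm²; the cube at (16, 14) does not reach this height (z outside [7.5, 13.5]); Combining (union): only that combined region is present, so the union is just that shape — area = 100.00 mm²; (whole slice rotated 85° about Z — lengths, areas and connectivity unchanged). So its area = 100.00 mm². Layer 42 is larger (198.00 vs 100.00 mm²).

layer 42 (z = 12.6 mm)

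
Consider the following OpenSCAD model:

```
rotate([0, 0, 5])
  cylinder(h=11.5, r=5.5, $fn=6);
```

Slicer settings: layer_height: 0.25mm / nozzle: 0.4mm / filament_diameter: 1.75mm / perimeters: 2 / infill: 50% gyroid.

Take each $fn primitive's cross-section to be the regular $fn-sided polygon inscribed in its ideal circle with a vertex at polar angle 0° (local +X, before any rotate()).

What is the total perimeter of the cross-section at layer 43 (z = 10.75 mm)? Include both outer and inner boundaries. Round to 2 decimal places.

At z = 10.75 mm: the r=5.5 cylinder contributes a regular 6-gon of circumradius 5.5 (perimeter = 2·6·5.500·sin(180°/6) = 33.00 mm); (whole slice rotated 5° about Z — lengths, areas and connectivity unchanged). Overall, the cross-section is a single solid region. Total boundary length (outer) = 33.00 mm.

33.00 mm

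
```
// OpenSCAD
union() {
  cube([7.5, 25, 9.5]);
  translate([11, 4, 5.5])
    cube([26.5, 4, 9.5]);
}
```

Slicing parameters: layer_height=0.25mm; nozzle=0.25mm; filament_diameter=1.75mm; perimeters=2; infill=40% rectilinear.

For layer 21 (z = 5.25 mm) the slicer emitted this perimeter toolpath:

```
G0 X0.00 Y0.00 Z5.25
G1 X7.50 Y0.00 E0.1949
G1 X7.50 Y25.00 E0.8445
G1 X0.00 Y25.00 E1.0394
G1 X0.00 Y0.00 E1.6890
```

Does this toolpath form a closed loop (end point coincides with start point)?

Start point (G0): (0.00, 0.00). End point (last G1): the path returns to the start — closed.

yes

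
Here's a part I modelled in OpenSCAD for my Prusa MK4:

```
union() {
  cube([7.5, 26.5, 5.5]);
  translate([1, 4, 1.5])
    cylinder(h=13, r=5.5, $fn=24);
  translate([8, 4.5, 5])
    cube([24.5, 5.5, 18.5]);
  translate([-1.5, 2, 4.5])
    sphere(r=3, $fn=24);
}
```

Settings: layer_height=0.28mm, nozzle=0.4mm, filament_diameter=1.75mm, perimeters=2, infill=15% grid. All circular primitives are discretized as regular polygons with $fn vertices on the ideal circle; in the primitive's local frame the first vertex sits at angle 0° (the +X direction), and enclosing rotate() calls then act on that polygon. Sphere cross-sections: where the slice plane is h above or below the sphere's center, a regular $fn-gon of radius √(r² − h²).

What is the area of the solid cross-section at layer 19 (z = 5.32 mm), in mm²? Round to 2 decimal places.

At z = 5.32 mm: the cube (footprint 7.5×26.5) is included at this height (area 198.75 mm²); the r=5.5 cylinder at (1, 4) contributes a regular 24-gon of circumradius 5.5 (area = (24/2)·5.500²·sin(360°/24) = 93.95 mm²); the cube at (8, 4.5) is present — its section is the full 24.5×5.5 rectangle (area 134.75 mm²); the r=3 sphere at (-1.5, 2) contributes a regular 24-gon of circumradius √(3²−0.82²) = 2.886 (area = (24/2)·2.886²·sin(360°/24) = 25.86 mm²); Taking the union: the regions partially overlap — summed areas 453.32 mm² minus the doubly-counted overlap 76.58 mm² gives 376.73 mm² — area = 376.73 mm². Overall, the cross-section has 2 separate islands. Net area = 376.73 mm².

376.73 mm²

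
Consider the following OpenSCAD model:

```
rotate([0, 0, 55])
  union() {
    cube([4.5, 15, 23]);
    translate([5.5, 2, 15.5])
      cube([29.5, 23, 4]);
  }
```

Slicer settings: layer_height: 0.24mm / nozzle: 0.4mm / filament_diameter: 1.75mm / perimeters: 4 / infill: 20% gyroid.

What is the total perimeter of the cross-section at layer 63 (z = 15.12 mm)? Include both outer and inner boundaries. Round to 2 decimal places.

39.00 mm

At z = 15.12 mm: the cube (footprint 4.5×15) is included at this height (perimeter 39.00 mm); the cube at (5.5, 2) is not intersected at this z (z outside [15.5, 19.5]); Taking the union: only the 4.5×15 cube is present, so the union is just that shape — boundary = 39.00 mm; (whole slice rotated 55° about Z — lengths, areas and connectivity unchanged). Overall, the cross-section is a single solid region. Total boundary length (outer) = 39.00 mm.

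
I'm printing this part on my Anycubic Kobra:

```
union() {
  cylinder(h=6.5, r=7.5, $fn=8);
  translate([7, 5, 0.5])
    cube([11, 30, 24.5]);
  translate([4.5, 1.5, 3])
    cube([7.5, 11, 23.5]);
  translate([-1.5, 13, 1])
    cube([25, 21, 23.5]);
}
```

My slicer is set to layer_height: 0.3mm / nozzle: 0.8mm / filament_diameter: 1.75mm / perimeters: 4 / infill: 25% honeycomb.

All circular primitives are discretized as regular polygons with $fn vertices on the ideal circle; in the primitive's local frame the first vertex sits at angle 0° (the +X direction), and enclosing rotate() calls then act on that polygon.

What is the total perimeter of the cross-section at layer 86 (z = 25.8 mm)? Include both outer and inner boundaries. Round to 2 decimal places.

37.00 mm

At z = 25.8 mm: the cylinder is absent (z outside [0, 6.5]); the cube at (7, 5) does not reach this height (z outside [0.5, 25]); the cube at (4.5, 1.5) is present — its section is the full 7.5×11 rectangle (perimeter 37.00 mm); the cube at (-1.5, 13) is absent (z outside [1, 24.5]); Combining (union): only the 7.5×11 cube at (4.5, 1.5) is present, so the union is just that shape — boundary = 37.00 mm. Overall, the cross-section is a single solid region. Total boundary length (outer) = 37.00 mm.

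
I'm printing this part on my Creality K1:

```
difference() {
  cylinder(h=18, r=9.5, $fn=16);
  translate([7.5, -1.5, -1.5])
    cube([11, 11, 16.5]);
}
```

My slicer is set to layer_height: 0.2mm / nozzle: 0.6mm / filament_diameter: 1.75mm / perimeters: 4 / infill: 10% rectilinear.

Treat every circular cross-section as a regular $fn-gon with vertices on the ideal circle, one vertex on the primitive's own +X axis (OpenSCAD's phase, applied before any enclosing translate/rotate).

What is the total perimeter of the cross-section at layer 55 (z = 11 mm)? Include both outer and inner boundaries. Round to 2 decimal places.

60.52 mm

At z = 11 mm: the r=9.5 cylinder contributes a regular 16-gon of circumradius 9.5 (perimeter = 2·16·9.500·sin(180°/16) = 59.31 mm); the cube at (7.5, -1.5) is present — its section is the full 11×11 rectangle (perimeter 44.00 mm); Subtracting the remaining from the first: starting from the r=9.5 cylinder, the 11×11 cube at (7.5, -1.5) partially overlaps it — only the 9.95 mm² overlap (of its 121.00 mm²) is removed, clipping the outline — boundary = 60.52 mm. Overall, the cross-section is a single solid region. Total boundary length (outer) = 60.52 mm.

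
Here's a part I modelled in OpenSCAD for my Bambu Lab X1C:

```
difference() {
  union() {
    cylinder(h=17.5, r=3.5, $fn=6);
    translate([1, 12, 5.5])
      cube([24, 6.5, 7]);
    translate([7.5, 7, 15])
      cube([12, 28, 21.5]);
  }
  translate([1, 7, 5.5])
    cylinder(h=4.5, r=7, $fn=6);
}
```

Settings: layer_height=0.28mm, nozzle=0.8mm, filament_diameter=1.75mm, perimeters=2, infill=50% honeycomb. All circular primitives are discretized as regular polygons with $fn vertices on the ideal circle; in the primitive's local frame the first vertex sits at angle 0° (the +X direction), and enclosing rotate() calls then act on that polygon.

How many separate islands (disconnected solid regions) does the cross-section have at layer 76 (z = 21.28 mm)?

At z = 21.28 mm: the cylinder does not reach this height (z outside [0, 17.5]); the cube at (1, 12) is absent (z outside [5.5, 12.5]); the cube at (7.5, 7) (footprint 12×28) is included at this height; Taking the union: only the 12×28 cube at (7.5, 7) is present, so the union is just that shape — 1 connected region; the cylinder at (1, 7) is absent (z outside [5.5, 10]); Subtracting the remaining from the first: none of the subtracted shapes is present at this height, so that combined region is unchanged — 1 connected region. Overall, the cross-section is a single solid region. Island count = 1.

1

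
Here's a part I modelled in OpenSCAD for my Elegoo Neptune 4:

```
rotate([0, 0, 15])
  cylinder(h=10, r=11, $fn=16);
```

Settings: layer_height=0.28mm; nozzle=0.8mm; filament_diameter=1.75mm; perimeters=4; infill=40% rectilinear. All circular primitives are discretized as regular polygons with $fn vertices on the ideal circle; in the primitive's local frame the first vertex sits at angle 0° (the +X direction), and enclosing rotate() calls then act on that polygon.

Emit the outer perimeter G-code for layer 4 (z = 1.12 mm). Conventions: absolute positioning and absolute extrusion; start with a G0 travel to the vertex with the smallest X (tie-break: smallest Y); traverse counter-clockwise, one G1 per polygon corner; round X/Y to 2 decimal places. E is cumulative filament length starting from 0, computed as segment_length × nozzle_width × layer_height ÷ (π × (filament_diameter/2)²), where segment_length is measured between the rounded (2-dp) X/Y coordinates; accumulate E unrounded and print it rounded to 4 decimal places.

G0 X-10.91 Y1.44 Z1.12
G1 X-10.63 Y-2.85 E0.4004
G1 X-8.73 Y-6.70 E0.8002
G1 X-5.50 Y-9.53 E1.2001
G1 X-1.44 Y-10.91 E1.5995
G1 X2.85 Y-10.63 E1.9998
G1 X6.70 Y-8.73 E2.3997
G1 X9.53 Y-5.50 E2.7996
G1 X10.91 Y-1.44 E3.1990
G1 X10.63 Y2.85 E3.5993
G1 X8.73 Y6.70 E3.9992
G1 X5.50 Y9.53 E4.3991
G1 X1.44 Y10.91 E4.7984
G1 X-2.85 Y10.63 E5.1988
G1 X-6.70 Y8.73 E5.5986
G1 X-9.53 Y5.50 E5.9986
G1 X-10.91 Y1.44 E6.3979

At z = 1.12 mm: the r=11 cylinder contributes a regular 16-gon of circumradius 11; (rotated 15° about Z; rotation is an isometry so areas/perimeters/island counts are preserved). The outline is a single polygon with 16 vertices. Extrusion per mm of travel: 0.8 × 0.28 / (π × 0.875²) = 0.093128. Accumulating E over each segment gives final E = 6.3979.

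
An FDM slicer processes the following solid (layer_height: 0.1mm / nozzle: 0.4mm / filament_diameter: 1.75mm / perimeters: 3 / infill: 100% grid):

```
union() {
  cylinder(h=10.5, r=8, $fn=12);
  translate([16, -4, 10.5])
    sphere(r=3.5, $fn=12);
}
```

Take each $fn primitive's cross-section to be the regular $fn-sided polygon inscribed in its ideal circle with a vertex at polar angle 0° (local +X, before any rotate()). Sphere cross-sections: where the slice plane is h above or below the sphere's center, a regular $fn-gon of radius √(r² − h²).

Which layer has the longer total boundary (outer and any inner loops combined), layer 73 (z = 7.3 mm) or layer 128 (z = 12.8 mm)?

Layer 73 (z = 7.3): the cylinder: section is a regular 12-gon, circumradius r=8 (perimeter = 2·12·8.000·sin(180°/12) = 49.69 mm); the r=3.5 sphere at (16, -4) contributes a regular 12-gon of circumradius √(3.5²−3.2²) = 1.418 (perimeter = 2·12·1.418·sin(180°/12) = 8.81 mm); Merging all regions: the 2 present regions are separate (no shared area or edge), so areas and boundary lengths simply add and each stays a separate island — boundary = 58.50 mm. So its perimeter = 58.50 mm. Layer 128 (z = 12.8): the cylinder is absent (z outside [0, 10.5]); the r=3.5 sphere at (16, -4) contributes a regular 12-gon of circumradius √(3.5²−2.3²) = 2.638 (perimeter = 2·12·2.638·sin(180°/12) = 16.39 mm); Combining (union): only the r=3.5 sphere at (16, -4) is present, so the union is just that shape — boundary = 16.39 mm. So its perimeter = 16.39 mm. Layer 73 is larger (58.50 vs 16.39 mm).

layer 73 (z = 7.3 mm)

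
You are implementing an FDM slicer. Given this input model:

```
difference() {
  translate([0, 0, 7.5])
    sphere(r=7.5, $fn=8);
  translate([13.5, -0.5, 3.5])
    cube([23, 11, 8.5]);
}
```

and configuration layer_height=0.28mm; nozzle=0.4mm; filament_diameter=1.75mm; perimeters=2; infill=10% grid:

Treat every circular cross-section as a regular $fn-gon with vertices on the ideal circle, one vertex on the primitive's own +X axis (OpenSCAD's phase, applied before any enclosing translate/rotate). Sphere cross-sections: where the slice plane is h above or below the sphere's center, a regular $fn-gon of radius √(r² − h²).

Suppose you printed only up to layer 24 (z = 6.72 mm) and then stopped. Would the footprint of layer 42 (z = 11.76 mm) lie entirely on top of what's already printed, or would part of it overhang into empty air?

entirely on top

Compare the two slices. At z = 6.72: the r=7.5 sphere contributes a regular 8-gon of circumradius √(7.5²−0.78²) = 7.459 (area = (8/2)·7.459²·sin(360°/8) = 157.38 mm²); the cube at (13.5, -0.5) is present — its section is the full 23×11 rectangle (area 253.00 mm²); Taking the first minus the rest: starting from the r=7.5 sphere (157.38 mm²), the 23×11 cube at (13.5, -0.5) misses the remaining region (no effect) — area = 157.38 mm². At z = 11.76: the sphere: section is a regular 8-gon, circumradius = √(r²−h²) = √(7.5²−4.26²) = 6.173 (area = (8/2)·6.173²·sin(360°/8) = 107.77 mm²); the cube at (13.5, -0.5) is present — its section is the full 23×11 rectangle (area 253.00 mm²); Taking the first minus the rest: starting from the r=7.5 sphere (107.77 mm²), the 23×11 cube at (13.5, -0.5) misses the remaining region (no effect) — area = 107.77 mm². Checking containment: the cross-section at z = 11.76 is a subset of the cross-section at z = 6.72.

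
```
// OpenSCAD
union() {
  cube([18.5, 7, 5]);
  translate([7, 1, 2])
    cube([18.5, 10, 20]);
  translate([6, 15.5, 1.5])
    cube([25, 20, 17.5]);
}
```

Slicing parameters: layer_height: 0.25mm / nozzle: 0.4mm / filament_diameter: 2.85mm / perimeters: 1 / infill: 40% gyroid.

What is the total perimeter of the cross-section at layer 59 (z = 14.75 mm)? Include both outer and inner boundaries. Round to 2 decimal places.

At z = 14.75 mm: the cube is not intersected at this z (z outside [0, 5]); the cube at (7, 1) is present — its section is the full 18.5×10 rectangle (perimeter 57.00 mm); the cube at (6, 15.5) is present — its section is the full 25×20 rectangle (perimeter 90.00 mm); Combining (union): the 2 present regions are separate (no shared area or edge), so areas and boundary lengths simply add and each stays a separate island — boundary = 147.00 mm. Overall, the cross-section has 2 separate islands. Total boundary length (outer) = 147.00 mm.

147.00 mm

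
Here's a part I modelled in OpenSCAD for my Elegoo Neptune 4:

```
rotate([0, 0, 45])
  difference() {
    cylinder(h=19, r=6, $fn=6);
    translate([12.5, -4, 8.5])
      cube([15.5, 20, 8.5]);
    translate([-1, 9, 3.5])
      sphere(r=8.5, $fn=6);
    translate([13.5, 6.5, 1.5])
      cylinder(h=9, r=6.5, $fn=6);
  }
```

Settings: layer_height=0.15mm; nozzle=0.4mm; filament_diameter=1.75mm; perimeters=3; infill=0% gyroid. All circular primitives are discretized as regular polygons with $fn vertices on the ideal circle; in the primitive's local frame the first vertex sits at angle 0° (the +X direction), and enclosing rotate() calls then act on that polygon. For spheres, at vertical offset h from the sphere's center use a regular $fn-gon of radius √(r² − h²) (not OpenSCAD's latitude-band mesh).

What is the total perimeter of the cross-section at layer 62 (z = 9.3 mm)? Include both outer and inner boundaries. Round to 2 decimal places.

35.98 mm

At z = 9.3 mm: the r=6 cylinder gives a regular 6-gon of circumradius 6 (constant along its height) (perimeter = 2·6·6.000·sin(180°/6) = 36.00 mm); the 15.5×20 cube at (12.5, -4) contributes its full rectangle (perimeter 71.00 mm); the r=8.5 sphere at (-1, 9) contributes a regular 6-gon of circumradius √(8.5²−5.8²) = 6.214 (perimeter = 2·6·6.214·sin(180°/6) = 37.28 mm); the cylinder at (13.5, 6.5): section is a regular 6-gon, circumradius r=6.5 (perimeter = 2·6·6.500·sin(180°/6) = 39.00 mm); Taking the first minus the rest: starting from the r=6 cylinder, the 15.5×20 cube at (12.5, -4) misses the remaining region (no effect); the r=8.5 sphere at (-1, 9) partially overlaps it — only the 9.49 mm² overlap (of its 100.31 mm²) is removed, clipping the outline; the r=6.5 cylinder at (13.5, 6.5) misses the remaining region (no effect) — boundary = 35.98 mm; (rotated 45° about Z; rotation is an isometry so areas/perimeters/island counts are preserved). Overall, the cross-section is a single solid region. Total boundary length (outer) = 35.98 mm.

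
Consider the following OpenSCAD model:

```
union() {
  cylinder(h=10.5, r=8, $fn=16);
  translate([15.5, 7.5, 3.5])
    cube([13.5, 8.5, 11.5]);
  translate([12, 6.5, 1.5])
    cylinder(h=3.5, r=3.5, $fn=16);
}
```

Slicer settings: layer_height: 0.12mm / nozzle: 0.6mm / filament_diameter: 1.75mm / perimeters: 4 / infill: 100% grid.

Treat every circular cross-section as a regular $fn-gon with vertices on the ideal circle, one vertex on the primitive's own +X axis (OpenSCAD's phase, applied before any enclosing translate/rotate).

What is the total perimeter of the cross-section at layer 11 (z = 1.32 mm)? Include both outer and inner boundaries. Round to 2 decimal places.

At z = 1.32 mm: the cylinder: section is a regular 16-gon, circumradius r=8 (perimeter = 2·16·8.000·sin(180°/16) = 49.94 mm); the cube at (15.5, 7.5) is absent (z outside [3.5, 15]); the cylinder at (12, 6.5) is absent (z outside [1.5, 5]); Merging all regions: only the r=8 cylinder is present, so the union is just that shape — boundary = 49.94 mm. Overall, the cross-section is a single solid region. Total boundary length (outer) = 49.94 mm.

49.94 mm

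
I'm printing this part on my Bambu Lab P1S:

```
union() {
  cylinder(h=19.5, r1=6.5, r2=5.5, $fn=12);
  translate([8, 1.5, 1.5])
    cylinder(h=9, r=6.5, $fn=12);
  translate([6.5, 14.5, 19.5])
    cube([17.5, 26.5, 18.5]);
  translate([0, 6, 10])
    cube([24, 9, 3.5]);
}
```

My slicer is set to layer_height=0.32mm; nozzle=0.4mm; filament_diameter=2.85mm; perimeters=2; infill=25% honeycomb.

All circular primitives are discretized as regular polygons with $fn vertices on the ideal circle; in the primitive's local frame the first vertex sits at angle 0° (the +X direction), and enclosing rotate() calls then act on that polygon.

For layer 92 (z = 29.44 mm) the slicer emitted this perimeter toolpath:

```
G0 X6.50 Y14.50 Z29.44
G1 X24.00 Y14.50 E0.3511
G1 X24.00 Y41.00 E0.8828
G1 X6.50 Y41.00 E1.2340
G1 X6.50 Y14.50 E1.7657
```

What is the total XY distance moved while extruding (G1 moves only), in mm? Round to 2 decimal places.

88.00 mm

Sum the Euclidean lengths of each G1 segment: total = 88.00 mm.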